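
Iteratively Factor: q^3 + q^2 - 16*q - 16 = (q + 4)*(q^2 - 3*q - 4) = (q + 1)*(q + 4)*(q - 4)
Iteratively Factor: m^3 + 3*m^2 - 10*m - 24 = (m + 4)*(m^2 - m - 6) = (m + 2)*(m + 4)*(m - 3)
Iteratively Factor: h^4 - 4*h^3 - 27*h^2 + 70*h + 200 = (h + 4)*(h^3 - 8*h^2 + 5*h + 50) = (h - 5)*(h + 4)*(h^2 - 3*h - 10) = (h - 5)^2*(h + 4)*(h + 2)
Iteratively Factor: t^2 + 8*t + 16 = (t + 4)*(t + 4)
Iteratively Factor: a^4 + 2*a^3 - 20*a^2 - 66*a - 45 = (a + 3)*(a^3 - a^2 - 17*a - 15) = (a + 1)*(a + 3)*(a^2 - 2*a - 15) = (a + 1)*(a + 3)^2*(a - 5)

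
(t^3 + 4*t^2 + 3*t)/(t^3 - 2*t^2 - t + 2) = t*(t + 3)/(t^2 - 3*t + 2)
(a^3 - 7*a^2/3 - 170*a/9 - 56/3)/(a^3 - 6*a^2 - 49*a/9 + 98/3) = (3*a + 4)/(3*a - 7)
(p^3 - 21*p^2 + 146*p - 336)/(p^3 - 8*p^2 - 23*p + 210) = (p - 8)/(p + 5)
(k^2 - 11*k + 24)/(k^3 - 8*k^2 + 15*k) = (k - 8)/(k*(k - 5))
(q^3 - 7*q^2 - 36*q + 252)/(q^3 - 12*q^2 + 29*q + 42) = (q + 6)/(q + 1)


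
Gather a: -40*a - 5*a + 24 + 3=27 - 45*a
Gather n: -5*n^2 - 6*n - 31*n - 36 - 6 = -5*n^2 - 37*n - 42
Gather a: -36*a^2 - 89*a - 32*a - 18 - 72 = -36*a^2 - 121*a - 90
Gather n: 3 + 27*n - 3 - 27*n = 0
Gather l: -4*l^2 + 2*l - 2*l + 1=1 - 4*l^2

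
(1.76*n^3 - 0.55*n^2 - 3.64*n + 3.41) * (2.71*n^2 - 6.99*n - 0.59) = 4.7696*n^5 - 13.7929*n^4 - 7.0583*n^3 + 35.0092*n^2 - 21.6883*n - 2.0119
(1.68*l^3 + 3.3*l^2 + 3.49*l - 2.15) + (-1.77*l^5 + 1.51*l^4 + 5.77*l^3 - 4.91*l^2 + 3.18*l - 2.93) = -1.77*l^5 + 1.51*l^4 + 7.45*l^3 - 1.61*l^2 + 6.67*l - 5.08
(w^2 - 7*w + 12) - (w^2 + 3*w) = 12 - 10*w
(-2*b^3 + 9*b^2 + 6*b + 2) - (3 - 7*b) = -2*b^3 + 9*b^2 + 13*b - 1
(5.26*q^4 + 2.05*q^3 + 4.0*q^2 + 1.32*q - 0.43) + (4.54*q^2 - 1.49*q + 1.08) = 5.26*q^4 + 2.05*q^3 + 8.54*q^2 - 0.17*q + 0.65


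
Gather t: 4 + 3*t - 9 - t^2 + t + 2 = -t^2 + 4*t - 3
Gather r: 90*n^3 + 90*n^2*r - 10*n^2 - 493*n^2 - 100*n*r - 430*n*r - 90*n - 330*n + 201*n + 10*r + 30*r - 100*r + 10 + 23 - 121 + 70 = 90*n^3 - 503*n^2 - 219*n + r*(90*n^2 - 530*n - 60) - 18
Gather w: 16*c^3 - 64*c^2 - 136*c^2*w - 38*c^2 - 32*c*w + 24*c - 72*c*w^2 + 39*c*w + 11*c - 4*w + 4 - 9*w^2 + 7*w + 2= 16*c^3 - 102*c^2 + 35*c + w^2*(-72*c - 9) + w*(-136*c^2 + 7*c + 3) + 6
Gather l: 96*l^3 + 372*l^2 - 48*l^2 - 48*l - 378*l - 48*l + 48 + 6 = 96*l^3 + 324*l^2 - 474*l + 54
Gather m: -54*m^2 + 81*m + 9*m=-54*m^2 + 90*m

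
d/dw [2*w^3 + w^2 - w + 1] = 6*w^2 + 2*w - 1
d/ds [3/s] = -3/s^2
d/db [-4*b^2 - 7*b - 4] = -8*b - 7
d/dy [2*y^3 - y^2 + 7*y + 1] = 6*y^2 - 2*y + 7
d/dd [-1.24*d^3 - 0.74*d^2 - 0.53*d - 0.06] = -3.72*d^2 - 1.48*d - 0.53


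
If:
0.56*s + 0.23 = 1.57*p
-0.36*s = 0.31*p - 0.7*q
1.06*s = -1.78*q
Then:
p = 0.13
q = 0.03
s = -0.05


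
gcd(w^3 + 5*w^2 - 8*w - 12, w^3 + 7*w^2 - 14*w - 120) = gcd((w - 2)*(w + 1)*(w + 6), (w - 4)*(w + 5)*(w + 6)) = w + 6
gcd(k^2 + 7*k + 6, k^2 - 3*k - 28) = 1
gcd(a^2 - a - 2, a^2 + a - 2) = 1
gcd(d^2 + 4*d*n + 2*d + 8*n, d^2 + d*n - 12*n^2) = d + 4*n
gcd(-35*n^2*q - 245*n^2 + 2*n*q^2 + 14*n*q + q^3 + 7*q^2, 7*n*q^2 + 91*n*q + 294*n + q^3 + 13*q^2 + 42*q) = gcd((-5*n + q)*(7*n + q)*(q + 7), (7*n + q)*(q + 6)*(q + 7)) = 7*n*q + 49*n + q^2 + 7*q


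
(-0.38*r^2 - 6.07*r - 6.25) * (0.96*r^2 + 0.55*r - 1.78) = -0.3648*r^4 - 6.0362*r^3 - 8.6621*r^2 + 7.3671*r + 11.125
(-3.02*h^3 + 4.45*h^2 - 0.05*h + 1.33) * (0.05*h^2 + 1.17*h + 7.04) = -0.151*h^5 - 3.3109*h^4 - 16.0568*h^3 + 31.336*h^2 + 1.2041*h + 9.3632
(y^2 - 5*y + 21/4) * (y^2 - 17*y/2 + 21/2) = y^4 - 27*y^3/2 + 233*y^2/4 - 777*y/8 + 441/8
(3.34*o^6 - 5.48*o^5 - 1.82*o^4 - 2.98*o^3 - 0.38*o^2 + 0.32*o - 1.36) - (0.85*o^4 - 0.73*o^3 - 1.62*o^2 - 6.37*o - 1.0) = 3.34*o^6 - 5.48*o^5 - 2.67*o^4 - 2.25*o^3 + 1.24*o^2 + 6.69*o - 0.36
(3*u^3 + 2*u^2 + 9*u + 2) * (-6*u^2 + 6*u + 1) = -18*u^5 + 6*u^4 - 39*u^3 + 44*u^2 + 21*u + 2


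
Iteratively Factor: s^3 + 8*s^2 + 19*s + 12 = (s + 3)*(s^2 + 5*s + 4) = (s + 3)*(s + 4)*(s + 1)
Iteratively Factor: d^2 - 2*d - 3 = (d + 1)*(d - 3)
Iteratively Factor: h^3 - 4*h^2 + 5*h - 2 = (h - 2)*(h^2 - 2*h + 1) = (h - 2)*(h - 1)*(h - 1)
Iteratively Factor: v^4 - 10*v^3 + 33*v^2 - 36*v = (v - 3)*(v^3 - 7*v^2 + 12*v) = v*(v - 3)*(v^2 - 7*v + 12) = v*(v - 3)^2*(v - 4)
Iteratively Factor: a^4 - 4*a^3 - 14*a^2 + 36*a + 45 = (a - 5)*(a^3 + a^2 - 9*a - 9) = (a - 5)*(a - 3)*(a^2 + 4*a + 3) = (a - 5)*(a - 3)*(a + 1)*(a + 3)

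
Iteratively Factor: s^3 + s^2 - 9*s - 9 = (s + 1)*(s^2 - 9) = (s + 1)*(s + 3)*(s - 3)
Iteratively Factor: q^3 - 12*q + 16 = (q - 2)*(q^2 + 2*q - 8) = (q - 2)*(q + 4)*(q - 2)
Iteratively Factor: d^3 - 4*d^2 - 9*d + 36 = (d + 3)*(d^2 - 7*d + 12) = (d - 4)*(d + 3)*(d - 3)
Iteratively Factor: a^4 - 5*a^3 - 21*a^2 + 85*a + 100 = (a + 4)*(a^3 - 9*a^2 + 15*a + 25) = (a - 5)*(a + 4)*(a^2 - 4*a - 5) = (a - 5)*(a + 1)*(a + 4)*(a - 5)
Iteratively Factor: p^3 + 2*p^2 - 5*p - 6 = (p + 3)*(p^2 - p - 2) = (p + 1)*(p + 3)*(p - 2)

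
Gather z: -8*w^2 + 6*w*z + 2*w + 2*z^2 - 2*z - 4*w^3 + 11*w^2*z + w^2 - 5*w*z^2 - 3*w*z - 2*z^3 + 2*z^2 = -4*w^3 - 7*w^2 + 2*w - 2*z^3 + z^2*(4 - 5*w) + z*(11*w^2 + 3*w - 2)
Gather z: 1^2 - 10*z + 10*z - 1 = 0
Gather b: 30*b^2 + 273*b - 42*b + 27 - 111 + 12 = 30*b^2 + 231*b - 72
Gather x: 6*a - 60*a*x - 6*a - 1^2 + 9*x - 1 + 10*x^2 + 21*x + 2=10*x^2 + x*(30 - 60*a)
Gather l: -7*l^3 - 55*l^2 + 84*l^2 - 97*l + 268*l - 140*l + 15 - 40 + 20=-7*l^3 + 29*l^2 + 31*l - 5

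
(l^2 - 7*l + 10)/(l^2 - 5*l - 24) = (-l^2 + 7*l - 10)/(-l^2 + 5*l + 24)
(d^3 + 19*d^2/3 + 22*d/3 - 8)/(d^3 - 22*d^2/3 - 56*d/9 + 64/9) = 3*(d^2 + 7*d + 12)/(3*d^2 - 20*d - 32)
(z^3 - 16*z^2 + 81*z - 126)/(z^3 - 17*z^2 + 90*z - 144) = (z - 7)/(z - 8)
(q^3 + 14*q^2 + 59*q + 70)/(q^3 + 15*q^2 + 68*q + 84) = (q + 5)/(q + 6)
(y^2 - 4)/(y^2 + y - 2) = (y - 2)/(y - 1)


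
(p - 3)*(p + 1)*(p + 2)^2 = p^4 + 2*p^3 - 7*p^2 - 20*p - 12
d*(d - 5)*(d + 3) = d^3 - 2*d^2 - 15*d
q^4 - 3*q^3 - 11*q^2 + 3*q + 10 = (q - 5)*(q - 1)*(q + 1)*(q + 2)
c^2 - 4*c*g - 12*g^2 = (c - 6*g)*(c + 2*g)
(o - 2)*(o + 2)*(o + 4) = o^3 + 4*o^2 - 4*o - 16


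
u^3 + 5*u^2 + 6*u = u*(u + 2)*(u + 3)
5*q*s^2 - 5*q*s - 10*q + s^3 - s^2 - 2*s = (5*q + s)*(s - 2)*(s + 1)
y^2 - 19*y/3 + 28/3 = (y - 4)*(y - 7/3)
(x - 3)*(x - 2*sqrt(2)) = x^2 - 3*x - 2*sqrt(2)*x + 6*sqrt(2)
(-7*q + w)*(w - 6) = -7*q*w + 42*q + w^2 - 6*w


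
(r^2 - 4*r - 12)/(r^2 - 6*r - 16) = (r - 6)/(r - 8)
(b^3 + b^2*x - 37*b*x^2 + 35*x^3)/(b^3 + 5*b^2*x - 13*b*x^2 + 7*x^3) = (-b + 5*x)/(-b + x)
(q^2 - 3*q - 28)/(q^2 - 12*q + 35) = (q + 4)/(q - 5)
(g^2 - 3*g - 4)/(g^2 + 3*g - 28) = (g + 1)/(g + 7)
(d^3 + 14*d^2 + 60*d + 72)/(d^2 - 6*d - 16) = (d^2 + 12*d + 36)/(d - 8)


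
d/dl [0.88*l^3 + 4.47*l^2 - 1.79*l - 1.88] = 2.64*l^2 + 8.94*l - 1.79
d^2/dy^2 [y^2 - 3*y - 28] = 2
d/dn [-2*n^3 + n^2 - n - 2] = -6*n^2 + 2*n - 1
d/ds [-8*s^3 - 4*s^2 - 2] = 8*s*(-3*s - 1)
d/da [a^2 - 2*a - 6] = 2*a - 2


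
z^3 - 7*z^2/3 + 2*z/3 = z*(z - 2)*(z - 1/3)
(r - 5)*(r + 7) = r^2 + 2*r - 35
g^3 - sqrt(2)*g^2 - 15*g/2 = g*(g - 5*sqrt(2)/2)*(g + 3*sqrt(2)/2)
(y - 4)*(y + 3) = y^2 - y - 12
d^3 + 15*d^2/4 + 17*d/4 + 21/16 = (d + 1/2)*(d + 3/2)*(d + 7/4)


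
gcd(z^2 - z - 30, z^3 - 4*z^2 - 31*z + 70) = z + 5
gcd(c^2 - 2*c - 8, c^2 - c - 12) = c - 4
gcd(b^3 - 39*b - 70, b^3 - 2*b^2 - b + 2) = 1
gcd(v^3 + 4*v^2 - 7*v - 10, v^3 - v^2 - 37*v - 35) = v^2 + 6*v + 5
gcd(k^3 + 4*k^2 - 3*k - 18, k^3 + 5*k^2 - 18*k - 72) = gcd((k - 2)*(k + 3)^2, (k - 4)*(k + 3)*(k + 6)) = k + 3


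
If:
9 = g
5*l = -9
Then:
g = 9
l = -9/5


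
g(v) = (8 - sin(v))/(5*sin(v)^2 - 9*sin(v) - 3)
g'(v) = (8 - sin(v))*(-10*sin(v)*cos(v) + 9*cos(v))/(5*sin(v)^2 - 9*sin(v) - 3)^2 - cos(v)/(5*sin(v)^2 - 9*sin(v) - 3)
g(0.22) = -1.65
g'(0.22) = 2.52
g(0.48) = -1.24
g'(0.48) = 0.94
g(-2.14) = 1.09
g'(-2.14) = -1.19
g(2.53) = -1.14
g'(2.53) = -0.59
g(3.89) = 1.60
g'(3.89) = -3.26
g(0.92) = -1.03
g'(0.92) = 0.18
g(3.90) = 1.56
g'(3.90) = -3.11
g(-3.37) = -1.63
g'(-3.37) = -2.43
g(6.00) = -87.25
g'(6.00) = 10421.88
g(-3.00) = -4.99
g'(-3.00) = -32.18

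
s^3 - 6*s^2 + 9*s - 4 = (s - 4)*(s - 1)^2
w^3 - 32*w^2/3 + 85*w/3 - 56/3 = (w - 7)*(w - 8/3)*(w - 1)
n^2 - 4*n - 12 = (n - 6)*(n + 2)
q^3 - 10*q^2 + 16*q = q*(q - 8)*(q - 2)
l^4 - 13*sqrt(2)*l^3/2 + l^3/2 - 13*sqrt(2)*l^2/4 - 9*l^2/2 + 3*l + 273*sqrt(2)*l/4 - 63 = (l - 3)*(l + 7/2)*(l - 6*sqrt(2))*(l - sqrt(2)/2)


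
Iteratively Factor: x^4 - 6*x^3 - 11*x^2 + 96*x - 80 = (x + 4)*(x^3 - 10*x^2 + 29*x - 20) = (x - 5)*(x + 4)*(x^2 - 5*x + 4) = (x - 5)*(x - 4)*(x + 4)*(x - 1)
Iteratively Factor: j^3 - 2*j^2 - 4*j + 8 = (j - 2)*(j^2 - 4) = (j - 2)^2*(j + 2)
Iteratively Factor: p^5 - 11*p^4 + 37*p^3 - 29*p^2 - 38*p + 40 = (p - 4)*(p^4 - 7*p^3 + 9*p^2 + 7*p - 10) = (p - 4)*(p + 1)*(p^3 - 8*p^2 + 17*p - 10) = (p - 4)*(p - 2)*(p + 1)*(p^2 - 6*p + 5) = (p - 4)*(p - 2)*(p - 1)*(p + 1)*(p - 5)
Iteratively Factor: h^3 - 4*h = (h + 2)*(h^2 - 2*h) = (h - 2)*(h + 2)*(h)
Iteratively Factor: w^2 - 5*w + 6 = (w - 3)*(w - 2)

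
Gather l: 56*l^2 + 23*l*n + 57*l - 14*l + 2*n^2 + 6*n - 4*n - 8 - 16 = 56*l^2 + l*(23*n + 43) + 2*n^2 + 2*n - 24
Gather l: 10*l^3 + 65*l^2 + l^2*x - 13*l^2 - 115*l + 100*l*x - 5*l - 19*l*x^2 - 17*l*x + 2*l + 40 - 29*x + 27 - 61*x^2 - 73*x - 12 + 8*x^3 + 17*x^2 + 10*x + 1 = 10*l^3 + l^2*(x + 52) + l*(-19*x^2 + 83*x - 118) + 8*x^3 - 44*x^2 - 92*x + 56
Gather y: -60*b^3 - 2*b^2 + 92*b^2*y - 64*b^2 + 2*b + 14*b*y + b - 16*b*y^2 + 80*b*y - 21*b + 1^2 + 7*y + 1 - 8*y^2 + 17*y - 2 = -60*b^3 - 66*b^2 - 18*b + y^2*(-16*b - 8) + y*(92*b^2 + 94*b + 24)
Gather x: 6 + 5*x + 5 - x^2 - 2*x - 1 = -x^2 + 3*x + 10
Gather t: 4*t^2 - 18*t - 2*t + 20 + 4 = 4*t^2 - 20*t + 24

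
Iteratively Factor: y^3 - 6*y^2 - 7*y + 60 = (y + 3)*(y^2 - 9*y + 20) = (y - 4)*(y + 3)*(y - 5)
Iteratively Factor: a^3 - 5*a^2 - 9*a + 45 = (a - 5)*(a^2 - 9) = (a - 5)*(a - 3)*(a + 3)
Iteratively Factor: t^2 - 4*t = (t)*(t - 4)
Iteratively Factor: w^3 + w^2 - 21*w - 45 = (w - 5)*(w^2 + 6*w + 9) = (w - 5)*(w + 3)*(w + 3)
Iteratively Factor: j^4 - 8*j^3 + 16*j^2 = (j)*(j^3 - 8*j^2 + 16*j) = j*(j - 4)*(j^2 - 4*j) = j^2*(j - 4)*(j - 4)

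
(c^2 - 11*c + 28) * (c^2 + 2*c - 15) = c^4 - 9*c^3 - 9*c^2 + 221*c - 420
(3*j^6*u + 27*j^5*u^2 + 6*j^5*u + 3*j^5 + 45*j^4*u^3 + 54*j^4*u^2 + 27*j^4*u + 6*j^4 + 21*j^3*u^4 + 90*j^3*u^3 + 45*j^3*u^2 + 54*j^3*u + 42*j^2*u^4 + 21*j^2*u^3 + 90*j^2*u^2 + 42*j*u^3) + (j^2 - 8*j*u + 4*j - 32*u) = 3*j^6*u + 27*j^5*u^2 + 6*j^5*u + 3*j^5 + 45*j^4*u^3 + 54*j^4*u^2 + 27*j^4*u + 6*j^4 + 21*j^3*u^4 + 90*j^3*u^3 + 45*j^3*u^2 + 54*j^3*u + 42*j^2*u^4 + 21*j^2*u^3 + 90*j^2*u^2 + j^2 + 42*j*u^3 - 8*j*u + 4*j - 32*u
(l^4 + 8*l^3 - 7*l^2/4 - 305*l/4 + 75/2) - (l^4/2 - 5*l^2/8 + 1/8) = l^4/2 + 8*l^3 - 9*l^2/8 - 305*l/4 + 299/8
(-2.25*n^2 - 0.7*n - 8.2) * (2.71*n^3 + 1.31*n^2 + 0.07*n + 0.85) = -6.0975*n^5 - 4.8445*n^4 - 23.2965*n^3 - 12.7035*n^2 - 1.169*n - 6.97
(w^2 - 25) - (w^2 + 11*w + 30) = -11*w - 55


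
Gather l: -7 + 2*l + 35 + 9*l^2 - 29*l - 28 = 9*l^2 - 27*l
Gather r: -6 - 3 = -9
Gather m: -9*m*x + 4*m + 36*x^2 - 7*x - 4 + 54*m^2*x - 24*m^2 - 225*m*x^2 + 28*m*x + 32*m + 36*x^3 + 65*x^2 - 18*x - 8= m^2*(54*x - 24) + m*(-225*x^2 + 19*x + 36) + 36*x^3 + 101*x^2 - 25*x - 12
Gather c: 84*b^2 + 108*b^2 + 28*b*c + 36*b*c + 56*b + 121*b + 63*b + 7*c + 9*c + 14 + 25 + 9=192*b^2 + 240*b + c*(64*b + 16) + 48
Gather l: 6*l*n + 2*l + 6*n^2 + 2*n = l*(6*n + 2) + 6*n^2 + 2*n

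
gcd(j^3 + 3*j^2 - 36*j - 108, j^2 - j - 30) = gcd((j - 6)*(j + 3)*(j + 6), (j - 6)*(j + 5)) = j - 6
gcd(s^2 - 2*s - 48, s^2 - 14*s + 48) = s - 8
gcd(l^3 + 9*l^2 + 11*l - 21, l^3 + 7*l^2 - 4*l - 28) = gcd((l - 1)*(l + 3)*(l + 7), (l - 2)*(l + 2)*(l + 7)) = l + 7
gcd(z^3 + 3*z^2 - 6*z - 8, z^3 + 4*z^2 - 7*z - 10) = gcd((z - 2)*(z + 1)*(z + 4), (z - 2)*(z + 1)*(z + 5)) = z^2 - z - 2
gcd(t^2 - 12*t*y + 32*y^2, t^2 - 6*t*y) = 1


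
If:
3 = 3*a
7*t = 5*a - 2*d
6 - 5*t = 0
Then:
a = 1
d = -17/10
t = 6/5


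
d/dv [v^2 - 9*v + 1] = 2*v - 9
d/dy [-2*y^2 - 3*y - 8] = -4*y - 3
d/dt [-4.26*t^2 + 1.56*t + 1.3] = 1.56 - 8.52*t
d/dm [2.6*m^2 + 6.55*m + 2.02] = 5.2*m + 6.55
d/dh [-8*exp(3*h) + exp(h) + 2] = -24*exp(3*h) + exp(h)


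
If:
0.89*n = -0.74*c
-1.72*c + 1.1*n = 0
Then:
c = 0.00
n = 0.00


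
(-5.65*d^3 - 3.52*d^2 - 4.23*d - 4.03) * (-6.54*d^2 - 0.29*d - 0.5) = 36.951*d^5 + 24.6593*d^4 + 31.51*d^3 + 29.3429*d^2 + 3.2837*d + 2.015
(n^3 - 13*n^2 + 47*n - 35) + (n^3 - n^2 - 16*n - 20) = 2*n^3 - 14*n^2 + 31*n - 55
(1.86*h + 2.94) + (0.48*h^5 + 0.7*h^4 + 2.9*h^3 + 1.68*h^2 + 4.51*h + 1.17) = 0.48*h^5 + 0.7*h^4 + 2.9*h^3 + 1.68*h^2 + 6.37*h + 4.11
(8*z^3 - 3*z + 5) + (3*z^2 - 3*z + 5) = 8*z^3 + 3*z^2 - 6*z + 10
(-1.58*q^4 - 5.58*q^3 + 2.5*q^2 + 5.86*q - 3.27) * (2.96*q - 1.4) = -4.6768*q^5 - 14.3048*q^4 + 15.212*q^3 + 13.8456*q^2 - 17.8832*q + 4.578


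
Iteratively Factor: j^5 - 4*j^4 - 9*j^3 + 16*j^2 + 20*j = (j + 1)*(j^4 - 5*j^3 - 4*j^2 + 20*j) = j*(j + 1)*(j^3 - 5*j^2 - 4*j + 20) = j*(j - 2)*(j + 1)*(j^2 - 3*j - 10) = j*(j - 5)*(j - 2)*(j + 1)*(j + 2)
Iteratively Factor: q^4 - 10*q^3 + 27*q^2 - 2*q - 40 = (q + 1)*(q^3 - 11*q^2 + 38*q - 40) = (q - 4)*(q + 1)*(q^2 - 7*q + 10) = (q - 4)*(q - 2)*(q + 1)*(q - 5)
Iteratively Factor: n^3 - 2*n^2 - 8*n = (n + 2)*(n^2 - 4*n) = (n - 4)*(n + 2)*(n)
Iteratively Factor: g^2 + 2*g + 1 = (g + 1)*(g + 1)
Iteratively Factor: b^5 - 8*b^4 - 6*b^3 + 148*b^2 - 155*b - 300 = (b - 5)*(b^4 - 3*b^3 - 21*b^2 + 43*b + 60) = (b - 5)*(b + 4)*(b^3 - 7*b^2 + 7*b + 15) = (b - 5)*(b + 1)*(b + 4)*(b^2 - 8*b + 15) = (b - 5)*(b - 3)*(b + 1)*(b + 4)*(b - 5)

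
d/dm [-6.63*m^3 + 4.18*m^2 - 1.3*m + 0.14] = -19.89*m^2 + 8.36*m - 1.3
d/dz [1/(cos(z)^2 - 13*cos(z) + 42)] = (2*cos(z) - 13)*sin(z)/(cos(z)^2 - 13*cos(z) + 42)^2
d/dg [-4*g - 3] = -4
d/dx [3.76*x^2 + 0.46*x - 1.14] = 7.52*x + 0.46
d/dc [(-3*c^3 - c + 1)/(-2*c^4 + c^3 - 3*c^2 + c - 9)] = ((9*c^2 + 1)*(2*c^4 - c^3 + 3*c^2 - c + 9) - (3*c^3 + c - 1)*(8*c^3 - 3*c^2 + 6*c - 1))/(2*c^4 - c^3 + 3*c^2 - c + 9)^2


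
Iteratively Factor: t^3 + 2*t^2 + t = (t + 1)*(t^2 + t) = t*(t + 1)*(t + 1)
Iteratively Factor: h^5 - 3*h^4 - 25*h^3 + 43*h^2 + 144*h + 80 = (h + 4)*(h^4 - 7*h^3 + 3*h^2 + 31*h + 20) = (h + 1)*(h + 4)*(h^3 - 8*h^2 + 11*h + 20) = (h - 4)*(h + 1)*(h + 4)*(h^2 - 4*h - 5) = (h - 5)*(h - 4)*(h + 1)*(h + 4)*(h + 1)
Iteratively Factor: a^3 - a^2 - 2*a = (a + 1)*(a^2 - 2*a) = a*(a + 1)*(a - 2)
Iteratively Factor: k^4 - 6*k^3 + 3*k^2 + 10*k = (k - 5)*(k^3 - k^2 - 2*k) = k*(k - 5)*(k^2 - k - 2) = k*(k - 5)*(k - 2)*(k + 1)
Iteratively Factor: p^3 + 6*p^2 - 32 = (p - 2)*(p^2 + 8*p + 16) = (p - 2)*(p + 4)*(p + 4)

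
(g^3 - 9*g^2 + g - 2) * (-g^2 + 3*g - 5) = -g^5 + 12*g^4 - 33*g^3 + 50*g^2 - 11*g + 10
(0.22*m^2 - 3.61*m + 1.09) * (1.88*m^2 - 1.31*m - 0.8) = 0.4136*m^4 - 7.075*m^3 + 6.6023*m^2 + 1.4601*m - 0.872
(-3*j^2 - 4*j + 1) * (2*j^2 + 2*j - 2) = -6*j^4 - 14*j^3 + 10*j - 2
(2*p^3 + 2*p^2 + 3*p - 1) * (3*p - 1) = 6*p^4 + 4*p^3 + 7*p^2 - 6*p + 1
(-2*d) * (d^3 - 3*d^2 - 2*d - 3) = -2*d^4 + 6*d^3 + 4*d^2 + 6*d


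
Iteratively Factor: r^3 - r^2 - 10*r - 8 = (r - 4)*(r^2 + 3*r + 2) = (r - 4)*(r + 2)*(r + 1)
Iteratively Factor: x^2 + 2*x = (x)*(x + 2)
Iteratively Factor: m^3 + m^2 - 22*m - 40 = (m - 5)*(m^2 + 6*m + 8) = (m - 5)*(m + 2)*(m + 4)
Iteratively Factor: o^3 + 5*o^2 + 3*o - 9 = (o - 1)*(o^2 + 6*o + 9) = (o - 1)*(o + 3)*(o + 3)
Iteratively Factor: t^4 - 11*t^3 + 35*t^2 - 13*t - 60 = (t - 4)*(t^3 - 7*t^2 + 7*t + 15) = (t - 5)*(t - 4)*(t^2 - 2*t - 3) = (t - 5)*(t - 4)*(t + 1)*(t - 3)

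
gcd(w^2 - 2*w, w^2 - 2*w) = w^2 - 2*w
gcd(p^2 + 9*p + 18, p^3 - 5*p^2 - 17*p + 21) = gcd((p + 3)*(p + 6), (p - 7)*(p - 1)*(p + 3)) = p + 3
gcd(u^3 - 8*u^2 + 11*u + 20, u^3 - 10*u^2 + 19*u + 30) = u^2 - 4*u - 5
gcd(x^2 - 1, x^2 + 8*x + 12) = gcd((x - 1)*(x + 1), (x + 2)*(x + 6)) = 1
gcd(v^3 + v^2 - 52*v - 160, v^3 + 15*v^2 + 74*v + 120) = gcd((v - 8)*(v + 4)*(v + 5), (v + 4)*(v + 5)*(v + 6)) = v^2 + 9*v + 20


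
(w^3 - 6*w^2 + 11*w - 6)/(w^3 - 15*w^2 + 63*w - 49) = (w^2 - 5*w + 6)/(w^2 - 14*w + 49)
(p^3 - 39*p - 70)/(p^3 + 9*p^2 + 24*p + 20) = (p - 7)/(p + 2)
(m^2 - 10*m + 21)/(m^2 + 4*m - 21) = (m - 7)/(m + 7)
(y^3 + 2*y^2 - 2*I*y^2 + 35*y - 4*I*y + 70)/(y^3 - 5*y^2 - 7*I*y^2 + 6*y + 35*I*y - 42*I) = (y^2 + y*(2 + 5*I) + 10*I)/(y^2 - 5*y + 6)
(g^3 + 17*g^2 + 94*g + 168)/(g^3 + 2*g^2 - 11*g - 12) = (g^2 + 13*g + 42)/(g^2 - 2*g - 3)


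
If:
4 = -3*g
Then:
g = -4/3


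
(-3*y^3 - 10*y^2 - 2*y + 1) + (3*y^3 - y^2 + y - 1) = -11*y^2 - y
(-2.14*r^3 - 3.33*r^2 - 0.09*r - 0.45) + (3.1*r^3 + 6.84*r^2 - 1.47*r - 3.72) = 0.96*r^3 + 3.51*r^2 - 1.56*r - 4.17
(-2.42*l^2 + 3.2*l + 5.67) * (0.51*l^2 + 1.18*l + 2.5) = -1.2342*l^4 - 1.2236*l^3 + 0.6177*l^2 + 14.6906*l + 14.175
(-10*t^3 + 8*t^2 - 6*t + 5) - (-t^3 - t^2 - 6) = -9*t^3 + 9*t^2 - 6*t + 11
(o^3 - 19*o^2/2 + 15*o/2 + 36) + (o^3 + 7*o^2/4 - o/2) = 2*o^3 - 31*o^2/4 + 7*o + 36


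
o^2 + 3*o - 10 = (o - 2)*(o + 5)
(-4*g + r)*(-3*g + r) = 12*g^2 - 7*g*r + r^2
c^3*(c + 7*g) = c^4 + 7*c^3*g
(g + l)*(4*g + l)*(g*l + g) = 4*g^3*l + 4*g^3 + 5*g^2*l^2 + 5*g^2*l + g*l^3 + g*l^2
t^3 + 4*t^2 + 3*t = t*(t + 1)*(t + 3)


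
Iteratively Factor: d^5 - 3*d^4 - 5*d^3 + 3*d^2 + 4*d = (d - 4)*(d^4 + d^3 - d^2 - d) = d*(d - 4)*(d^3 + d^2 - d - 1) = d*(d - 4)*(d - 1)*(d^2 + 2*d + 1) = d*(d - 4)*(d - 1)*(d + 1)*(d + 1)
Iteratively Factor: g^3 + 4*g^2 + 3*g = (g + 1)*(g^2 + 3*g) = (g + 1)*(g + 3)*(g)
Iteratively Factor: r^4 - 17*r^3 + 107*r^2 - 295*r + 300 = (r - 3)*(r^3 - 14*r^2 + 65*r - 100) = (r - 5)*(r - 3)*(r^2 - 9*r + 20) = (r - 5)^2*(r - 3)*(r - 4)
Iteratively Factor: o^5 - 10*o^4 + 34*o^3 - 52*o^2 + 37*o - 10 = (o - 1)*(o^4 - 9*o^3 + 25*o^2 - 27*o + 10) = (o - 1)^2*(o^3 - 8*o^2 + 17*o - 10) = (o - 2)*(o - 1)^2*(o^2 - 6*o + 5) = (o - 5)*(o - 2)*(o - 1)^2*(o - 1)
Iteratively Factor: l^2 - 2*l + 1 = (l - 1)*(l - 1)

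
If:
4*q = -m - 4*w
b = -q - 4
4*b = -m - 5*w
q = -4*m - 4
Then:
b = -320/143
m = -80/143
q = -252/143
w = 272/143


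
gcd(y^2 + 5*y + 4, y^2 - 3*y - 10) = 1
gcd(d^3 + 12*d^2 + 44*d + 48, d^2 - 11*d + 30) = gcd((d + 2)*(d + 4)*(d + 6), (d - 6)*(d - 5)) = 1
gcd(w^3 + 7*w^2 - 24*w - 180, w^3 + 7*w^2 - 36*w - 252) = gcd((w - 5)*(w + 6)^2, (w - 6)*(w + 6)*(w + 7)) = w + 6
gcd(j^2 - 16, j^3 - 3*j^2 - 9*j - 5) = 1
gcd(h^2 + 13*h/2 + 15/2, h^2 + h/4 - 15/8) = h + 3/2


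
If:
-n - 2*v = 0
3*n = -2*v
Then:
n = 0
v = 0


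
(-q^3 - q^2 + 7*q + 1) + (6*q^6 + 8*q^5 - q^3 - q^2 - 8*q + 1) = 6*q^6 + 8*q^5 - 2*q^3 - 2*q^2 - q + 2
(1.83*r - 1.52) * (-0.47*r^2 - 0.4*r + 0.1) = -0.8601*r^3 - 0.0176000000000002*r^2 + 0.791*r - 0.152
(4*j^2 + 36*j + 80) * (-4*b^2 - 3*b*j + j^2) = -16*b^2*j^2 - 144*b^2*j - 320*b^2 - 12*b*j^3 - 108*b*j^2 - 240*b*j + 4*j^4 + 36*j^3 + 80*j^2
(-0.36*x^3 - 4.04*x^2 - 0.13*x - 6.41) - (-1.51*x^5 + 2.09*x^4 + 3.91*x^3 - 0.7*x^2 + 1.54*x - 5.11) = 1.51*x^5 - 2.09*x^4 - 4.27*x^3 - 3.34*x^2 - 1.67*x - 1.3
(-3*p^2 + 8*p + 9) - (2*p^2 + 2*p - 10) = -5*p^2 + 6*p + 19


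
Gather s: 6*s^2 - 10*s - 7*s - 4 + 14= 6*s^2 - 17*s + 10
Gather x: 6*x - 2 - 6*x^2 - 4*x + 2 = -6*x^2 + 2*x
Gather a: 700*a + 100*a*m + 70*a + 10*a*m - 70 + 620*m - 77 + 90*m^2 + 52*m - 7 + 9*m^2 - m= a*(110*m + 770) + 99*m^2 + 671*m - 154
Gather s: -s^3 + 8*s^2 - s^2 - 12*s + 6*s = -s^3 + 7*s^2 - 6*s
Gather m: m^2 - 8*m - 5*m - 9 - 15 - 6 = m^2 - 13*m - 30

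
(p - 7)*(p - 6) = p^2 - 13*p + 42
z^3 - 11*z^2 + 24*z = z*(z - 8)*(z - 3)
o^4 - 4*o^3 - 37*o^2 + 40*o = o*(o - 8)*(o - 1)*(o + 5)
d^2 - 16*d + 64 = (d - 8)^2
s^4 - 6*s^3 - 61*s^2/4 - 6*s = s*(s - 8)*(s + 1/2)*(s + 3/2)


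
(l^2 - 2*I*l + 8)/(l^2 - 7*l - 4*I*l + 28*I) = (l + 2*I)/(l - 7)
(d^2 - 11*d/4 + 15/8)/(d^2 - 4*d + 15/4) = (4*d - 5)/(2*(2*d - 5))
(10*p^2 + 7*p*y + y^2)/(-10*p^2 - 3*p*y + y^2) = (5*p + y)/(-5*p + y)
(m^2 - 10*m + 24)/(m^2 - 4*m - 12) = (m - 4)/(m + 2)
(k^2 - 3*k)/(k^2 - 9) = k/(k + 3)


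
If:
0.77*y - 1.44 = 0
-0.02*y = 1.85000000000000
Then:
No Solution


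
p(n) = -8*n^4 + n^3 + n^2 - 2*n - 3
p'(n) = -32*n^3 + 3*n^2 + 2*n - 2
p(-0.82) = -4.86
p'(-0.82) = 16.02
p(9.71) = -70128.57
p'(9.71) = -28995.68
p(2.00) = -123.00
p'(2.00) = -242.00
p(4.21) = -2432.23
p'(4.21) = -2328.20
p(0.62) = -4.80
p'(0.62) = -7.23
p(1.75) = -73.11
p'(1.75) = -160.81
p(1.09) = -13.99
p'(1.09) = -37.70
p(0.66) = -5.11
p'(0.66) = -8.57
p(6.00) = -10131.00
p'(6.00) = -6794.00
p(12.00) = -164043.00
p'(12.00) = -54842.00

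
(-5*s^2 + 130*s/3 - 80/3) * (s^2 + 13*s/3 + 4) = -5*s^4 + 65*s^3/3 + 1270*s^2/9 + 520*s/9 - 320/3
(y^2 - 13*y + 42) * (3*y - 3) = 3*y^3 - 42*y^2 + 165*y - 126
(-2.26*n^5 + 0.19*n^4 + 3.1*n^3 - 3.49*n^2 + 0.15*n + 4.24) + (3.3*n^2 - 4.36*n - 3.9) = -2.26*n^5 + 0.19*n^4 + 3.1*n^3 - 0.19*n^2 - 4.21*n + 0.34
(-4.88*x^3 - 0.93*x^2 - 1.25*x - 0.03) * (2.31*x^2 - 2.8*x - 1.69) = -11.2728*x^5 + 11.5157*x^4 + 7.9637*x^3 + 5.0024*x^2 + 2.1965*x + 0.0507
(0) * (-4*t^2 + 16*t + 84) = 0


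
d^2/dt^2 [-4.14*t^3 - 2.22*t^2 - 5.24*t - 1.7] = -24.84*t - 4.44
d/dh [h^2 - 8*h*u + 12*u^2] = 2*h - 8*u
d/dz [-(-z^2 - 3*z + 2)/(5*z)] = (z^2 + 2)/(5*z^2)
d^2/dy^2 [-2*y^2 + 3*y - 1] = -4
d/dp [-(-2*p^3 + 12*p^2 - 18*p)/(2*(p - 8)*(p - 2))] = (p^4 - 20*p^3 + 99*p^2 - 192*p + 144)/(p^4 - 20*p^3 + 132*p^2 - 320*p + 256)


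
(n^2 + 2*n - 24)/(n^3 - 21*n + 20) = (n + 6)/(n^2 + 4*n - 5)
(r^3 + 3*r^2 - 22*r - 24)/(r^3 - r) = (r^2 + 2*r - 24)/(r*(r - 1))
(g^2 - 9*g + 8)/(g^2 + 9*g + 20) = (g^2 - 9*g + 8)/(g^2 + 9*g + 20)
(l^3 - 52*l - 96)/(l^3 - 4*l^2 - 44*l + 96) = (l + 2)/(l - 2)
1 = 1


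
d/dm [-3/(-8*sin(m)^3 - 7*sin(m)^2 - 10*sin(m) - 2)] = 6*(-7*sin(m) + 6*cos(2*m) - 11)*cos(m)/(8*sin(m)^3 + 7*sin(m)^2 + 10*sin(m) + 2)^2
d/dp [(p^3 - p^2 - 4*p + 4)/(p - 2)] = 2*p + 1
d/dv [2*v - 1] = 2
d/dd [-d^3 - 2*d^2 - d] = -3*d^2 - 4*d - 1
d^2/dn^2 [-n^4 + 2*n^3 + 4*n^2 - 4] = -12*n^2 + 12*n + 8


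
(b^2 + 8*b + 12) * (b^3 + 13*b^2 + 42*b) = b^5 + 21*b^4 + 158*b^3 + 492*b^2 + 504*b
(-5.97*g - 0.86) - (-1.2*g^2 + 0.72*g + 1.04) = 1.2*g^2 - 6.69*g - 1.9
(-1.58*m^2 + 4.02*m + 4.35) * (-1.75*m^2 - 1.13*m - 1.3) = 2.765*m^4 - 5.2496*m^3 - 10.1011*m^2 - 10.1415*m - 5.655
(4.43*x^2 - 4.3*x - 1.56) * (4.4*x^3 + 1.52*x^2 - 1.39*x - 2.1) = 19.492*x^5 - 12.1864*x^4 - 19.5577*x^3 - 5.6972*x^2 + 11.1984*x + 3.276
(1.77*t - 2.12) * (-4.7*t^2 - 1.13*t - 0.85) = -8.319*t^3 + 7.9639*t^2 + 0.8911*t + 1.802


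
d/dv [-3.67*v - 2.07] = -3.67000000000000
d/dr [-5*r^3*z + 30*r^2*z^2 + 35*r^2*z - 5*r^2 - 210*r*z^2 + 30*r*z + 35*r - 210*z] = -15*r^2*z + 60*r*z^2 + 70*r*z - 10*r - 210*z^2 + 30*z + 35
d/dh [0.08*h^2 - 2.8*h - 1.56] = 0.16*h - 2.8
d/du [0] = 0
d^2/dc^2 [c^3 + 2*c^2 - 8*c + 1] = 6*c + 4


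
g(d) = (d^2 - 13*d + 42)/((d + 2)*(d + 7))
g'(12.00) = 0.03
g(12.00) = 0.11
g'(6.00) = -0.00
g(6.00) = 0.00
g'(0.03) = -2.76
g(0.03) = 2.92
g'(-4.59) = 4.12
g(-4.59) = -19.66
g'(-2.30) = -158.35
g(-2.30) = -54.74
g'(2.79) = -0.25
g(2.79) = 0.29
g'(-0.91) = -11.14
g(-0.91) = 8.23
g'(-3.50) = -3.43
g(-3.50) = -19.00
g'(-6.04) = 38.61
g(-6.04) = -40.48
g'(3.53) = -0.14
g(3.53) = 0.15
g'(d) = (2*d - 13)/((d + 2)*(d + 7)) - (d^2 - 13*d + 42)/((d + 2)*(d + 7)^2) - (d^2 - 13*d + 42)/((d + 2)^2*(d + 7)) = 2*(11*d^2 - 28*d - 280)/(d^4 + 18*d^3 + 109*d^2 + 252*d + 196)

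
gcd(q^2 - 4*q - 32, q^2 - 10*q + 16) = q - 8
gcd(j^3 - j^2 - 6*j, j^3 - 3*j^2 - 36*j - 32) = 1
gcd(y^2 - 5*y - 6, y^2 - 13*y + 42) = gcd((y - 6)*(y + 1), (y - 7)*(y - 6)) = y - 6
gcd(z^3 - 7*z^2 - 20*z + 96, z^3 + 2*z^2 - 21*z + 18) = z - 3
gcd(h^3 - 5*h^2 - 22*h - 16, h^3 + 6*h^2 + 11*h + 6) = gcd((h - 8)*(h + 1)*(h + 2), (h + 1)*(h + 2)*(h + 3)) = h^2 + 3*h + 2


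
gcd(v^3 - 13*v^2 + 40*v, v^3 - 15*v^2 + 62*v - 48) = v - 8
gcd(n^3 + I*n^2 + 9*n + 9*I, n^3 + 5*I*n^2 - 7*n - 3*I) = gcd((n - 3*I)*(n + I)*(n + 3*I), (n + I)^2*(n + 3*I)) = n^2 + 4*I*n - 3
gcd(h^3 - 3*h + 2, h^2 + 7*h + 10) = h + 2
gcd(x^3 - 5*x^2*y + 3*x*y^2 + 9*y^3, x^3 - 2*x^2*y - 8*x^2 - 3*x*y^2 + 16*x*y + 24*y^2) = x^2 - 2*x*y - 3*y^2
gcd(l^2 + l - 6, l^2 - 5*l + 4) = 1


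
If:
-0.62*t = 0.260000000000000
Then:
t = -0.42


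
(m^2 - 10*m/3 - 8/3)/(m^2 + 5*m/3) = (3*m^2 - 10*m - 8)/(m*(3*m + 5))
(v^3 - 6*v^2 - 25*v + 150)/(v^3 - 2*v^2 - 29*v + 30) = (v - 5)/(v - 1)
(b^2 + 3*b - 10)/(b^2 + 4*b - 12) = (b + 5)/(b + 6)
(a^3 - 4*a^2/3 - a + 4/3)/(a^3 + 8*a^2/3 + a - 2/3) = (3*a^2 - 7*a + 4)/(3*a^2 + 5*a - 2)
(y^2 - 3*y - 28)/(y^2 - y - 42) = (y + 4)/(y + 6)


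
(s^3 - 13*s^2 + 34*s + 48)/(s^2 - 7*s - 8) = s - 6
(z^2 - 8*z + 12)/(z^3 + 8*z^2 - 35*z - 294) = (z - 2)/(z^2 + 14*z + 49)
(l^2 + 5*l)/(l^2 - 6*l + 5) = l*(l + 5)/(l^2 - 6*l + 5)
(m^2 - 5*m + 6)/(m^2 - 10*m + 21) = (m - 2)/(m - 7)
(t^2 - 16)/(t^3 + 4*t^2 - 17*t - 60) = (t + 4)/(t^2 + 8*t + 15)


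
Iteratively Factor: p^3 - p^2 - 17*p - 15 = (p - 5)*(p^2 + 4*p + 3) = (p - 5)*(p + 1)*(p + 3)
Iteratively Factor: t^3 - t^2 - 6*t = (t + 2)*(t^2 - 3*t) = t*(t + 2)*(t - 3)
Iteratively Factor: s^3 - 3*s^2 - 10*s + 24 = (s - 2)*(s^2 - s - 12) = (s - 4)*(s - 2)*(s + 3)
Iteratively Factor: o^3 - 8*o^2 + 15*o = (o)*(o^2 - 8*o + 15) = o*(o - 3)*(o - 5)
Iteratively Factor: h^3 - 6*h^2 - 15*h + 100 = (h - 5)*(h^2 - h - 20) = (h - 5)*(h + 4)*(h - 5)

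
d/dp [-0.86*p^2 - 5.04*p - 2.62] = -1.72*p - 5.04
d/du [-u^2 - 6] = -2*u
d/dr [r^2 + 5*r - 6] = 2*r + 5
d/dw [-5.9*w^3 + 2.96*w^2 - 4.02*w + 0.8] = -17.7*w^2 + 5.92*w - 4.02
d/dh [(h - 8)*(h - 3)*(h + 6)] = 3*h^2 - 10*h - 42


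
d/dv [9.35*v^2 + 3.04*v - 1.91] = 18.7*v + 3.04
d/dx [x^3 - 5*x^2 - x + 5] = 3*x^2 - 10*x - 1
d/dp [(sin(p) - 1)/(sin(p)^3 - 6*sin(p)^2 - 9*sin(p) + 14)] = (5 - 2*sin(p))*cos(p)/((sin(p) - 7)^2*(sin(p) + 2)^2)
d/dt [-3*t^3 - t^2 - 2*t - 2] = -9*t^2 - 2*t - 2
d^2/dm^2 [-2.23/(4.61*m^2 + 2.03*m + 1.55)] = (94.784366*m^2 + 41.738018*m - 2.23*(9.22*m + 2.03)*(18.44*m + 4.06) + 31.86893)/(4.61*m^2 + 2.03*m + 1.55)^3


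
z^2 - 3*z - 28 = (z - 7)*(z + 4)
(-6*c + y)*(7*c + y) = -42*c^2 + c*y + y^2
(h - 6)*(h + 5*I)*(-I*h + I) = -I*h^3 + 5*h^2 + 7*I*h^2 - 35*h - 6*I*h + 30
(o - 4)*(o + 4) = o^2 - 16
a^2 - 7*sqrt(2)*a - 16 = (a - 8*sqrt(2))*(a + sqrt(2))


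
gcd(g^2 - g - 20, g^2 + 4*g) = g + 4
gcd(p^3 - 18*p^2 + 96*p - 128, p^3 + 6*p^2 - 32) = p - 2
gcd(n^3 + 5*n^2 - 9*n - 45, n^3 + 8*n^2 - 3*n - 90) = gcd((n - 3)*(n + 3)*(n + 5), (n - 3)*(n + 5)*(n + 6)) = n^2 + 2*n - 15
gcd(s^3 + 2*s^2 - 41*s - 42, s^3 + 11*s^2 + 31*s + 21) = s^2 + 8*s + 7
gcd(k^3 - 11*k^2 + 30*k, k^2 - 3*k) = k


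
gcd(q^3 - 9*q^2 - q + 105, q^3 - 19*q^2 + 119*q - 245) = q^2 - 12*q + 35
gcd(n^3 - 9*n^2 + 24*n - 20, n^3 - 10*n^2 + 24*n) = 1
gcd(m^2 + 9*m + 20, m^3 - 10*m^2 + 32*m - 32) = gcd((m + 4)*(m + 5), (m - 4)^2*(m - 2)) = 1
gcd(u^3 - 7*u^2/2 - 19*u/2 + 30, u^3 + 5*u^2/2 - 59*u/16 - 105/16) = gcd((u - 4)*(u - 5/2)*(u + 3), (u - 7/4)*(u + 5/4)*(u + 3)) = u + 3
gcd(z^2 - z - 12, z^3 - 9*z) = z + 3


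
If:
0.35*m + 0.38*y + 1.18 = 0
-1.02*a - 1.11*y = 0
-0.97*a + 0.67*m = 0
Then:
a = -7.49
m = -10.84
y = 6.88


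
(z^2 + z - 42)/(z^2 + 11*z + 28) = (z - 6)/(z + 4)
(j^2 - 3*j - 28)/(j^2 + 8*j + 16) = (j - 7)/(j + 4)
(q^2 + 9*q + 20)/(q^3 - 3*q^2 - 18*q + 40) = (q + 5)/(q^2 - 7*q + 10)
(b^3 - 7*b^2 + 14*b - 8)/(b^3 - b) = (b^2 - 6*b + 8)/(b*(b + 1))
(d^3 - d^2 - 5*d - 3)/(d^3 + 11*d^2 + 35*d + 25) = (d^2 - 2*d - 3)/(d^2 + 10*d + 25)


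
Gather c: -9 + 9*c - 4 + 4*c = 13*c - 13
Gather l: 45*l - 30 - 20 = 45*l - 50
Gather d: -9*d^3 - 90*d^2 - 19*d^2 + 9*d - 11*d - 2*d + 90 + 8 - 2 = -9*d^3 - 109*d^2 - 4*d + 96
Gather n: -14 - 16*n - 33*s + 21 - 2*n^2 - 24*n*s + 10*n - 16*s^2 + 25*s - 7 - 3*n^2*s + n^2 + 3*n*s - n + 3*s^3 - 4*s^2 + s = n^2*(-3*s - 1) + n*(-21*s - 7) + 3*s^3 - 20*s^2 - 7*s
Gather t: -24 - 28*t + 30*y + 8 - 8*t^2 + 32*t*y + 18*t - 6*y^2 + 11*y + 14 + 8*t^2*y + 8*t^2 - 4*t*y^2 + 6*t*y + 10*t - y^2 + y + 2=8*t^2*y + t*(-4*y^2 + 38*y) - 7*y^2 + 42*y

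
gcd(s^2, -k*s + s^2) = s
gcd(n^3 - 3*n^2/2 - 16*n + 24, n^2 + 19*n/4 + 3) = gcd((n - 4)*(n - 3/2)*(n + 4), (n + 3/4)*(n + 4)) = n + 4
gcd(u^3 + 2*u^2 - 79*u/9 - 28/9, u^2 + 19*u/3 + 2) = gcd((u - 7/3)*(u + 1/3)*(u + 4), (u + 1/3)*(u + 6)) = u + 1/3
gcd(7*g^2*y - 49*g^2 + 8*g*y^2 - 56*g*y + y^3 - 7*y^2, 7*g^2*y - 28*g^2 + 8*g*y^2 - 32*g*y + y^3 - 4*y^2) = 7*g^2 + 8*g*y + y^2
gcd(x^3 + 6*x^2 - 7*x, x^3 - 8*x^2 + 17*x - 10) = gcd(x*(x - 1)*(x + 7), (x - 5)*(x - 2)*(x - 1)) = x - 1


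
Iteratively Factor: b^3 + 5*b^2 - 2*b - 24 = (b - 2)*(b^2 + 7*b + 12) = (b - 2)*(b + 4)*(b + 3)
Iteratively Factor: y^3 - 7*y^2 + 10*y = (y - 2)*(y^2 - 5*y) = y*(y - 2)*(y - 5)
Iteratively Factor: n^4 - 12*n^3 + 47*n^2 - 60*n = (n - 3)*(n^3 - 9*n^2 + 20*n) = n*(n - 3)*(n^2 - 9*n + 20) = n*(n - 4)*(n - 3)*(n - 5)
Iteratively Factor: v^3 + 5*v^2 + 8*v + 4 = (v + 1)*(v^2 + 4*v + 4) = (v + 1)*(v + 2)*(v + 2)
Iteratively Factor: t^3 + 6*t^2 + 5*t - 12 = (t + 4)*(t^2 + 2*t - 3) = (t + 3)*(t + 4)*(t - 1)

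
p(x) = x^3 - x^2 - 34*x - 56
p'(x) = 3*x^2 - 2*x - 34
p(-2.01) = 0.18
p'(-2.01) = -17.86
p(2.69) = -135.23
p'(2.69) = -17.67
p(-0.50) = -39.38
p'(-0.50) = -32.25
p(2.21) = -125.23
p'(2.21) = -23.77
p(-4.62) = -18.88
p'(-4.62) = 39.27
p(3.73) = -144.84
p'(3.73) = 0.28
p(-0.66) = -34.28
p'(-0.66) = -31.37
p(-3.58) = 7.02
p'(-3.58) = 11.61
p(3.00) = -140.00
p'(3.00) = -13.00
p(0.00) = -56.00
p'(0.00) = -34.00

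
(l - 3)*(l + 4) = l^2 + l - 12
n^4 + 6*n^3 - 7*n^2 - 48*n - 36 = (n - 3)*(n + 1)*(n + 2)*(n + 6)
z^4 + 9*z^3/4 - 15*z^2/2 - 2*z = z*(z - 2)*(z + 1/4)*(z + 4)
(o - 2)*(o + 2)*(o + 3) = o^3 + 3*o^2 - 4*o - 12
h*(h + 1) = h^2 + h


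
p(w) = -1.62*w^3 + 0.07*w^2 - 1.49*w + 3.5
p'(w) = -4.86*w^2 + 0.14*w - 1.49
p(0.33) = 2.96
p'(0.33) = -1.97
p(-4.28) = 138.17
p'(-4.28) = -91.12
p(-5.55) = 290.87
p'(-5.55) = -151.97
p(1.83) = -8.92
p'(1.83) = -17.51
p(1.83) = -8.92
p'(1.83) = -17.51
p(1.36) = -2.47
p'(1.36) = -10.29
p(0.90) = 1.03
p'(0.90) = -5.30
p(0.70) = 1.94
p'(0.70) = -3.77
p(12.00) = -2803.66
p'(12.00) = -699.65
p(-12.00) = 2830.82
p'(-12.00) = -703.01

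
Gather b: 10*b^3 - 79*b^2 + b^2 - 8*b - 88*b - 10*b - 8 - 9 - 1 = 10*b^3 - 78*b^2 - 106*b - 18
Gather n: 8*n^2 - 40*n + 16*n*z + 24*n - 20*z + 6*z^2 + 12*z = 8*n^2 + n*(16*z - 16) + 6*z^2 - 8*z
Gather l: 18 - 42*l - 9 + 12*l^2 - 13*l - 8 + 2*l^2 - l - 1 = 14*l^2 - 56*l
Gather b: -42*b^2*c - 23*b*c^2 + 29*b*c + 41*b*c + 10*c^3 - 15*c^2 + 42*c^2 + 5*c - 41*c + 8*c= -42*b^2*c + b*(-23*c^2 + 70*c) + 10*c^3 + 27*c^2 - 28*c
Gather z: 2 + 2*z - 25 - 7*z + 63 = 40 - 5*z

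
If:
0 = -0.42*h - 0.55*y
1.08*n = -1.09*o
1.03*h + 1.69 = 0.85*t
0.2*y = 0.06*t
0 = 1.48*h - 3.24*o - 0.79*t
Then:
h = -0.53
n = 0.58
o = -0.57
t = 1.35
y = 0.40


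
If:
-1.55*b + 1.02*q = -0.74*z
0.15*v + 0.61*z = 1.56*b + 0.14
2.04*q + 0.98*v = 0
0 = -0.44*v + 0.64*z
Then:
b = 0.00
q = -0.12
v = 0.25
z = 0.17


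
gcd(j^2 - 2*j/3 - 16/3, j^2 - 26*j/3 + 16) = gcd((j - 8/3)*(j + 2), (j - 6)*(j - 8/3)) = j - 8/3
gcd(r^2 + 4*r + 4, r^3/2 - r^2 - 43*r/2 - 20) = 1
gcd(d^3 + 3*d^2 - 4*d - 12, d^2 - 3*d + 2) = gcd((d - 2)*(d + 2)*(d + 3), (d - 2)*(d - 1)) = d - 2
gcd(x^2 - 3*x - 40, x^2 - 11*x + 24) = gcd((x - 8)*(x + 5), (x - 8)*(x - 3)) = x - 8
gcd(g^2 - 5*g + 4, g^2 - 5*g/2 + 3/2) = g - 1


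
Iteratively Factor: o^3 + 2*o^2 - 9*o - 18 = (o + 3)*(o^2 - o - 6) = (o - 3)*(o + 3)*(o + 2)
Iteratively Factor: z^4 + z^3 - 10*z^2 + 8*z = (z - 1)*(z^3 + 2*z^2 - 8*z) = z*(z - 1)*(z^2 + 2*z - 8) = z*(z - 1)*(z + 4)*(z - 2)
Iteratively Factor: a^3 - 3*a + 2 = (a - 1)*(a^2 + a - 2) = (a - 1)^2*(a + 2)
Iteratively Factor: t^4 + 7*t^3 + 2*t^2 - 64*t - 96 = (t + 2)*(t^3 + 5*t^2 - 8*t - 48) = (t + 2)*(t + 4)*(t^2 + t - 12) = (t + 2)*(t + 4)^2*(t - 3)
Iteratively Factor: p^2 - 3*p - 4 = (p + 1)*(p - 4)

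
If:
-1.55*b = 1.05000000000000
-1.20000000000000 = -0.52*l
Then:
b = -0.68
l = 2.31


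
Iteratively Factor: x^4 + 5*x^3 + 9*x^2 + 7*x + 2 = (x + 1)*(x^3 + 4*x^2 + 5*x + 2) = (x + 1)*(x + 2)*(x^2 + 2*x + 1) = (x + 1)^2*(x + 2)*(x + 1)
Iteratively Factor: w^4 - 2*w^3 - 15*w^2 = (w)*(w^3 - 2*w^2 - 15*w) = w*(w + 3)*(w^2 - 5*w) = w^2*(w + 3)*(w - 5)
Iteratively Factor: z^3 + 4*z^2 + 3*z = (z + 1)*(z^2 + 3*z) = (z + 1)*(z + 3)*(z)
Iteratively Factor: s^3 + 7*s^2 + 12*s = (s + 4)*(s^2 + 3*s) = s*(s + 4)*(s + 3)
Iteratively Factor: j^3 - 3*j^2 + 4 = (j - 2)*(j^2 - j - 2) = (j - 2)^2*(j + 1)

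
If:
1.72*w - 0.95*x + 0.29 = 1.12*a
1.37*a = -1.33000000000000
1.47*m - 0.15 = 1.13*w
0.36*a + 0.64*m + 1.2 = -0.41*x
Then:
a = -0.97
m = -0.84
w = -1.22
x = -0.77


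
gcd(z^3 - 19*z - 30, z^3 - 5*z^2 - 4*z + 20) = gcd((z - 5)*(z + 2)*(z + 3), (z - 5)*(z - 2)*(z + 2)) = z^2 - 3*z - 10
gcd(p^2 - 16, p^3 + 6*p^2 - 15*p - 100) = p - 4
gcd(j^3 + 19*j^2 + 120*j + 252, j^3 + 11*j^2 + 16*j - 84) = j^2 + 13*j + 42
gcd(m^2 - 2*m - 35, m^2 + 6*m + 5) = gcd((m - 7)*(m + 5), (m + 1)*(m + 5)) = m + 5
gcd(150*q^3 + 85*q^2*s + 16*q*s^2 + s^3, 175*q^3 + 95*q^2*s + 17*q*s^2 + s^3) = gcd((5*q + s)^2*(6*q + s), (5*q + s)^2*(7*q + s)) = 25*q^2 + 10*q*s + s^2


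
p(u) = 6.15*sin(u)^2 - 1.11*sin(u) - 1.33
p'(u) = 12.3*sin(u)*cos(u) - 1.11*cos(u)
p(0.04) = -1.36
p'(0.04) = -0.62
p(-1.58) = 5.93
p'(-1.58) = 0.12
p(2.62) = -0.36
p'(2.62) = -4.35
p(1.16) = 2.82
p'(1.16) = 4.06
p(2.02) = 2.66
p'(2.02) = -4.33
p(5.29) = 3.92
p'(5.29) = -6.23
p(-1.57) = 5.93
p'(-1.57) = -0.01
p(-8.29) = 4.73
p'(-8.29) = 5.18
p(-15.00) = 1.99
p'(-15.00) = 6.92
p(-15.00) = 1.99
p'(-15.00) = 6.92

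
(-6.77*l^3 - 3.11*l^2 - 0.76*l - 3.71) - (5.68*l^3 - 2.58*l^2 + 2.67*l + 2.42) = -12.45*l^3 - 0.53*l^2 - 3.43*l - 6.13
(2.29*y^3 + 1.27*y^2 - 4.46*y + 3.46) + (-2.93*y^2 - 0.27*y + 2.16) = 2.29*y^3 - 1.66*y^2 - 4.73*y + 5.62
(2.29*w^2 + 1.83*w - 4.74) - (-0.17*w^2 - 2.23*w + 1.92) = 2.46*w^2 + 4.06*w - 6.66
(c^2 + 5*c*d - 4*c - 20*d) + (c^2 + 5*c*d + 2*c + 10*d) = 2*c^2 + 10*c*d - 2*c - 10*d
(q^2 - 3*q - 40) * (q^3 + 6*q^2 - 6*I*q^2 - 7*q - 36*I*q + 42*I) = q^5 + 3*q^4 - 6*I*q^4 - 65*q^3 - 18*I*q^3 - 219*q^2 + 390*I*q^2 + 280*q + 1314*I*q - 1680*I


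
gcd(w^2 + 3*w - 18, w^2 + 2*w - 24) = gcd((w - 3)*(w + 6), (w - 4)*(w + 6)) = w + 6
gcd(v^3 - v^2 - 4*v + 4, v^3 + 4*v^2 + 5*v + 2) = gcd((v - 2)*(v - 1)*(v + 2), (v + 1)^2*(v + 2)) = v + 2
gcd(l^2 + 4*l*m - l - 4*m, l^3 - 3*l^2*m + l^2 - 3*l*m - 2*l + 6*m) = l - 1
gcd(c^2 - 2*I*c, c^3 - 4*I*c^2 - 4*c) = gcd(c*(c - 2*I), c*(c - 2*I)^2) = c^2 - 2*I*c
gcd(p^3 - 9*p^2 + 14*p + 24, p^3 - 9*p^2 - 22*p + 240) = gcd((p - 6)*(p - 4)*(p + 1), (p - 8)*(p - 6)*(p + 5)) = p - 6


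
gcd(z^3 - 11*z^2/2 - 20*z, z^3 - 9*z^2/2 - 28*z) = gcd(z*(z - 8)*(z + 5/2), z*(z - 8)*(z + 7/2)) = z^2 - 8*z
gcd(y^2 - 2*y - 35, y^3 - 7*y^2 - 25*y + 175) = y^2 - 2*y - 35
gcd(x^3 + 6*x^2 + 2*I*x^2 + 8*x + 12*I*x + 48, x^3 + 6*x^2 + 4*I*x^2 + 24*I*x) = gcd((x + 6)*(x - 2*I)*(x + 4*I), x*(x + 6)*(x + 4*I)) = x^2 + x*(6 + 4*I) + 24*I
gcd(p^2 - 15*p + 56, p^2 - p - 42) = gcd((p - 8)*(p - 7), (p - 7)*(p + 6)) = p - 7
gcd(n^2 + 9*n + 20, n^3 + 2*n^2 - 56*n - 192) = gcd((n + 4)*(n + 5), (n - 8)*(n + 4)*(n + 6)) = n + 4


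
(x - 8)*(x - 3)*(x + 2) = x^3 - 9*x^2 + 2*x + 48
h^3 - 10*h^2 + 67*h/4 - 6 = (h - 8)*(h - 3/2)*(h - 1/2)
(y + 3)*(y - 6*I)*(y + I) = y^3 + 3*y^2 - 5*I*y^2 + 6*y - 15*I*y + 18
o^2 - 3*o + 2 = (o - 2)*(o - 1)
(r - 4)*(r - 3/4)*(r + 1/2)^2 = r^4 - 15*r^3/4 - 3*r^2/2 + 29*r/16 + 3/4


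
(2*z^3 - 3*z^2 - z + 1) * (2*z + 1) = 4*z^4 - 4*z^3 - 5*z^2 + z + 1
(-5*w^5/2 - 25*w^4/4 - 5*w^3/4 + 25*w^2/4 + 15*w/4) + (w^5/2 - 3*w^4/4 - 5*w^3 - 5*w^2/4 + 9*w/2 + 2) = -2*w^5 - 7*w^4 - 25*w^3/4 + 5*w^2 + 33*w/4 + 2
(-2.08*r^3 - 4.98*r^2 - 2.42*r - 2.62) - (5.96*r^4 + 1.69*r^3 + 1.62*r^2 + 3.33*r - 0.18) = -5.96*r^4 - 3.77*r^3 - 6.6*r^2 - 5.75*r - 2.44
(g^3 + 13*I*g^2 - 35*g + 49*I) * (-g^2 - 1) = -g^5 - 13*I*g^4 + 34*g^3 - 62*I*g^2 + 35*g - 49*I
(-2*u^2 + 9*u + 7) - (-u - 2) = -2*u^2 + 10*u + 9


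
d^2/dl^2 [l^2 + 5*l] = 2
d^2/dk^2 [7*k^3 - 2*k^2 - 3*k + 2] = 42*k - 4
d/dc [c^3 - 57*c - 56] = 3*c^2 - 57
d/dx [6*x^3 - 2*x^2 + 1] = 2*x*(9*x - 2)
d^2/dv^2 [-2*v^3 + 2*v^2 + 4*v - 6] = 4 - 12*v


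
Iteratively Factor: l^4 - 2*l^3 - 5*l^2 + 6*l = (l - 1)*(l^3 - l^2 - 6*l) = l*(l - 1)*(l^2 - l - 6) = l*(l - 3)*(l - 1)*(l + 2)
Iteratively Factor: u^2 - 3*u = (u)*(u - 3)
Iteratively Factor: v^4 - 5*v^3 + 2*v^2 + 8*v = (v - 2)*(v^3 - 3*v^2 - 4*v) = (v - 2)*(v + 1)*(v^2 - 4*v) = v*(v - 2)*(v + 1)*(v - 4)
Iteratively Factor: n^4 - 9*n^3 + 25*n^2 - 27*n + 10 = (n - 1)*(n^3 - 8*n^2 + 17*n - 10) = (n - 5)*(n - 1)*(n^2 - 3*n + 2) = (n - 5)*(n - 1)^2*(n - 2)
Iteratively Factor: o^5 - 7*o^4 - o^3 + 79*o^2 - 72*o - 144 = (o + 3)*(o^4 - 10*o^3 + 29*o^2 - 8*o - 48) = (o - 4)*(o + 3)*(o^3 - 6*o^2 + 5*o + 12) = (o - 4)*(o + 1)*(o + 3)*(o^2 - 7*o + 12) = (o - 4)*(o - 3)*(o + 1)*(o + 3)*(o - 4)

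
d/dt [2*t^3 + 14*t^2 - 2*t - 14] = 6*t^2 + 28*t - 2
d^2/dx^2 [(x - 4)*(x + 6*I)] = 2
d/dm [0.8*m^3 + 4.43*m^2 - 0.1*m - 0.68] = 2.4*m^2 + 8.86*m - 0.1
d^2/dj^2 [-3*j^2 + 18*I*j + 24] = -6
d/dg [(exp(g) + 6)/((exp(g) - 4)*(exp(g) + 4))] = (-exp(2*g) - 12*exp(g) - 16)*exp(g)/(exp(4*g) - 32*exp(2*g) + 256)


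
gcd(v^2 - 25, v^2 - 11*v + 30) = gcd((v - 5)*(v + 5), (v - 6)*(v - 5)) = v - 5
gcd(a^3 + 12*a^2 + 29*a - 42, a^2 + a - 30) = a + 6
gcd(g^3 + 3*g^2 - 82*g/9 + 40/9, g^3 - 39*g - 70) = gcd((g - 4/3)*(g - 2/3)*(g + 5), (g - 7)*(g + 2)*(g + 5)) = g + 5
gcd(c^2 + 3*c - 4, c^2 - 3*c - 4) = 1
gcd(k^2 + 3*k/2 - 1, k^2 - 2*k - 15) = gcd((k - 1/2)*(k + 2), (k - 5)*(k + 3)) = 1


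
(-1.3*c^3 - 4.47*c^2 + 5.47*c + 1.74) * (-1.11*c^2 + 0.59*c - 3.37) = 1.443*c^5 + 4.1947*c^4 - 4.328*c^3 + 16.3598*c^2 - 17.4073*c - 5.8638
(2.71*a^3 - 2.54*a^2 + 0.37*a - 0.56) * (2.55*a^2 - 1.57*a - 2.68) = 6.9105*a^5 - 10.7317*a^4 - 2.3315*a^3 + 4.7983*a^2 - 0.1124*a + 1.5008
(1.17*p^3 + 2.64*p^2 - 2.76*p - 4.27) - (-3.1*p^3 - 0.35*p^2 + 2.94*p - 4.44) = 4.27*p^3 + 2.99*p^2 - 5.7*p + 0.170000000000001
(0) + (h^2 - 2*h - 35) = h^2 - 2*h - 35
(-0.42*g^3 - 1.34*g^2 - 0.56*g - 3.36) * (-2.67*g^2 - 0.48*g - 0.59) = 1.1214*g^5 + 3.7794*g^4 + 2.3862*g^3 + 10.0306*g^2 + 1.9432*g + 1.9824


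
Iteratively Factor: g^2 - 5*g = (g - 5)*(g)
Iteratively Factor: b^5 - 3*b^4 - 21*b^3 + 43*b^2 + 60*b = (b - 5)*(b^4 + 2*b^3 - 11*b^2 - 12*b) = b*(b - 5)*(b^3 + 2*b^2 - 11*b - 12) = b*(b - 5)*(b + 4)*(b^2 - 2*b - 3) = b*(b - 5)*(b + 1)*(b + 4)*(b - 3)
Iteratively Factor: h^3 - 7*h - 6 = (h + 2)*(h^2 - 2*h - 3) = (h + 1)*(h + 2)*(h - 3)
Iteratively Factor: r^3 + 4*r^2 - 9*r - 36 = (r + 4)*(r^2 - 9) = (r + 3)*(r + 4)*(r - 3)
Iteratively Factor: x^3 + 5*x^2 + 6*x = (x)*(x^2 + 5*x + 6) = x*(x + 3)*(x + 2)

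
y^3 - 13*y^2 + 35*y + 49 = (y - 7)^2*(y + 1)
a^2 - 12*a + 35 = (a - 7)*(a - 5)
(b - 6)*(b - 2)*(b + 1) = b^3 - 7*b^2 + 4*b + 12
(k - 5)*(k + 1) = k^2 - 4*k - 5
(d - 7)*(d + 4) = d^2 - 3*d - 28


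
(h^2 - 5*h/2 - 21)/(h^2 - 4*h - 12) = (h + 7/2)/(h + 2)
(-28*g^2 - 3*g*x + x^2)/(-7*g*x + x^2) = (4*g + x)/x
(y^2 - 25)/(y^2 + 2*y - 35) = (y + 5)/(y + 7)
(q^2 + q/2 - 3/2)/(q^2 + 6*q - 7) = (q + 3/2)/(q + 7)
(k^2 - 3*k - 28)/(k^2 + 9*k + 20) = (k - 7)/(k + 5)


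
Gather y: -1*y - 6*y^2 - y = -6*y^2 - 2*y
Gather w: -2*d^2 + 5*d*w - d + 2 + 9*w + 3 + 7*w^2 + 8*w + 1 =-2*d^2 - d + 7*w^2 + w*(5*d + 17) + 6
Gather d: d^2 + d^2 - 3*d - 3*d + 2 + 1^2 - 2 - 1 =2*d^2 - 6*d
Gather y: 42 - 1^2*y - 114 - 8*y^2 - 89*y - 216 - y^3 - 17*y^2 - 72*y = -y^3 - 25*y^2 - 162*y - 288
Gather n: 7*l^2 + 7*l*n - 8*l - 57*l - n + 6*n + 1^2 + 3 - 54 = 7*l^2 - 65*l + n*(7*l + 5) - 50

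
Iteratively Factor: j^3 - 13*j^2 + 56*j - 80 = (j - 5)*(j^2 - 8*j + 16) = (j - 5)*(j - 4)*(j - 4)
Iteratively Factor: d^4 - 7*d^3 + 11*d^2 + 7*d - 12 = (d - 1)*(d^3 - 6*d^2 + 5*d + 12) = (d - 3)*(d - 1)*(d^2 - 3*d - 4) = (d - 4)*(d - 3)*(d - 1)*(d + 1)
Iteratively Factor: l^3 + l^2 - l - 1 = (l + 1)*(l^2 - 1) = (l + 1)^2*(l - 1)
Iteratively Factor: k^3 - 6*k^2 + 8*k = (k)*(k^2 - 6*k + 8) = k*(k - 4)*(k - 2)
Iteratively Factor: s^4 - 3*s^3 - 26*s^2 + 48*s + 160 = (s - 5)*(s^3 + 2*s^2 - 16*s - 32) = (s - 5)*(s - 4)*(s^2 + 6*s + 8) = (s - 5)*(s - 4)*(s + 4)*(s + 2)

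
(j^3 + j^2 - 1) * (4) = 4*j^3 + 4*j^2 - 4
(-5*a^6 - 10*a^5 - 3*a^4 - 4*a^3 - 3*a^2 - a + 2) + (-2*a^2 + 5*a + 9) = -5*a^6 - 10*a^5 - 3*a^4 - 4*a^3 - 5*a^2 + 4*a + 11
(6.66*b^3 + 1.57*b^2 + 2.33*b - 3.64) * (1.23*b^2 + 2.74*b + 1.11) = 8.1918*b^5 + 20.1795*b^4 + 14.5603*b^3 + 3.6497*b^2 - 7.3873*b - 4.0404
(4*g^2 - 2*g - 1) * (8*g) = 32*g^3 - 16*g^2 - 8*g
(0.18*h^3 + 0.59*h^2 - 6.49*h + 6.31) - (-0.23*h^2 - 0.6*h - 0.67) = 0.18*h^3 + 0.82*h^2 - 5.89*h + 6.98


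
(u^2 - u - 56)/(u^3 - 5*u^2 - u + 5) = (u^2 - u - 56)/(u^3 - 5*u^2 - u + 5)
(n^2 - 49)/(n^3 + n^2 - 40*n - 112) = (n + 7)/(n^2 + 8*n + 16)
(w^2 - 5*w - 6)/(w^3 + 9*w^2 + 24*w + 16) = (w - 6)/(w^2 + 8*w + 16)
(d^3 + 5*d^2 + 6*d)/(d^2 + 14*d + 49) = d*(d^2 + 5*d + 6)/(d^2 + 14*d + 49)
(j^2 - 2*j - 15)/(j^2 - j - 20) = (j + 3)/(j + 4)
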